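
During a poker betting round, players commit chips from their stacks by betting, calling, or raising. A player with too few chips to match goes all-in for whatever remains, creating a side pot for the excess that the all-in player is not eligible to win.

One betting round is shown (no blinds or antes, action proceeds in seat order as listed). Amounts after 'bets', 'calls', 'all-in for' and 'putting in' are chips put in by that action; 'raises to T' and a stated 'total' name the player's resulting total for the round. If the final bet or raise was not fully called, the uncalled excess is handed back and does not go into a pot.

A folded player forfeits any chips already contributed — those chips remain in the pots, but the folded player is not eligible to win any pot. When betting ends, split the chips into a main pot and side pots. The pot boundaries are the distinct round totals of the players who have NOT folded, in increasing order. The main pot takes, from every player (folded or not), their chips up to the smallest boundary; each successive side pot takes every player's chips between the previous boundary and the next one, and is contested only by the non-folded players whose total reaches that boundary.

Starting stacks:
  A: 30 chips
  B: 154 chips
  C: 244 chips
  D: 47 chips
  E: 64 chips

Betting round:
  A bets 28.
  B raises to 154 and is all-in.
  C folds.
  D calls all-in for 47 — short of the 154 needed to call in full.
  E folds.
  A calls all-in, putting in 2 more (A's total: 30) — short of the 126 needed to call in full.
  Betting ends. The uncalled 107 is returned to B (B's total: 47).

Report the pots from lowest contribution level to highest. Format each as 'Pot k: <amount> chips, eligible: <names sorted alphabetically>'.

Pot 1: 90 chips, eligible: A, B, D
Pot 2: 34 chips, eligible: B, D

Derivation:
Contributions (after 107 returned to B): A=30, B=47, D=47
Folded: C, E
Pot levels (distinct totals of non-folded players): 30, 47
Layer 1-30: 30 each from A, B, D = 30*3 = 90 chips; eligible A, B, D
Layer 31-47: 17 each from B, D = 17*2 = 34 chips; eligible B, D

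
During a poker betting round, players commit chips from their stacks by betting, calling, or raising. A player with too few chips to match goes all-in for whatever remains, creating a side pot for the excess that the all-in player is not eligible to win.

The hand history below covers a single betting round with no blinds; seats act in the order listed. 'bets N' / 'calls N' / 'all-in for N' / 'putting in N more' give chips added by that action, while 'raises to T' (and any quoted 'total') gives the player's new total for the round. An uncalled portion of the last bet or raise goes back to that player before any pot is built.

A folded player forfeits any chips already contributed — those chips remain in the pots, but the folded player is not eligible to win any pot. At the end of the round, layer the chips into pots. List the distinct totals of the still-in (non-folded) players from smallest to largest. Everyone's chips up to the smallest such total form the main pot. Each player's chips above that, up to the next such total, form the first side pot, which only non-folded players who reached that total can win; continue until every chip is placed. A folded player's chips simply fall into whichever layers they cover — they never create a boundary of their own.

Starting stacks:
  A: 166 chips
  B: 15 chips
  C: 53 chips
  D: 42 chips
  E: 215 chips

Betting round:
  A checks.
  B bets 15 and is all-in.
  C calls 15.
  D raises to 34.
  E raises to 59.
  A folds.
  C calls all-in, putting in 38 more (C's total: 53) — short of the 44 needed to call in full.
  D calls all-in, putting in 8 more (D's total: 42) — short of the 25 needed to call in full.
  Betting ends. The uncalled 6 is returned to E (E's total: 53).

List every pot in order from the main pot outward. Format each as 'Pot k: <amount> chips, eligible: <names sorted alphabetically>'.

Pot 1: 60 chips, eligible: B, C, D, E
Pot 2: 81 chips, eligible: C, D, E
Pot 3: 22 chips, eligible: C, E

Derivation:
Contributions (after 6 returned to E): B=15, C=53, D=42, E=53
Folded: A
Pot levels (distinct totals of non-folded players): 15, 42, 53
Layer 1-15: 15 each from B, C, D, E = 15*4 = 60 chips; eligible B, C, D, E
Layer 16-42: 27 each from C, D, E = 27*3 = 81 chips; eligible C, D, E
Layer 43-53: 11 each from C, E = 11*2 = 22 chips; eligible C, E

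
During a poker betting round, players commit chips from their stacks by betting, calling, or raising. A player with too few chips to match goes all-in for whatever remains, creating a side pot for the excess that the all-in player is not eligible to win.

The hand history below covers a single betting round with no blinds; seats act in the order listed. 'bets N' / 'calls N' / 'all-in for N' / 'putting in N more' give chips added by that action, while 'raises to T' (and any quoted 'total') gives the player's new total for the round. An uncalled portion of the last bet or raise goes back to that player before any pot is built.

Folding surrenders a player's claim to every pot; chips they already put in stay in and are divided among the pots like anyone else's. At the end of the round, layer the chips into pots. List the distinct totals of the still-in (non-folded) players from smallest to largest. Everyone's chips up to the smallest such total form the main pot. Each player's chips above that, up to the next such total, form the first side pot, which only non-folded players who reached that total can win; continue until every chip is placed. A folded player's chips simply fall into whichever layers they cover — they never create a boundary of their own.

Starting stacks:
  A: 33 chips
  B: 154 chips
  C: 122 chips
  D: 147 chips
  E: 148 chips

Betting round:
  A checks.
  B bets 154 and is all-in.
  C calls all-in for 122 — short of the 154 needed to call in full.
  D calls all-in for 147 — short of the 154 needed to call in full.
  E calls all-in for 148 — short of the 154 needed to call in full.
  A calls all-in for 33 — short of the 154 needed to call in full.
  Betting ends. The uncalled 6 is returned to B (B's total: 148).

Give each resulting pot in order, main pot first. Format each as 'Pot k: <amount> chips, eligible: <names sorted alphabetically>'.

Contributions (after 6 returned to B): A=33, B=148, C=122, D=147, E=148
Pot levels (distinct totals of non-folded players): 33, 122, 147, 148
Layer 1-33: 33 each from A, B, C, D, E = 33*5 = 165 chips; eligible A, B, C, D, E
Layer 34-122: 89 each from B, C, D, E = 89*4 = 356 chips; eligible B, C, D, E
Layer 123-147: 25 each from B, D, E = 25*3 = 75 chips; eligible B, D, E
Layer 148-148: 1 each from B, E = 1*2 = 2 chips; eligible B, E

Pot 1: 165 chips, eligible: A, B, C, D, E
Pot 2: 356 chips, eligible: B, C, D, E
Pot 3: 75 chips, eligible: B, D, E
Pot 4: 2 chips, eligible: B, E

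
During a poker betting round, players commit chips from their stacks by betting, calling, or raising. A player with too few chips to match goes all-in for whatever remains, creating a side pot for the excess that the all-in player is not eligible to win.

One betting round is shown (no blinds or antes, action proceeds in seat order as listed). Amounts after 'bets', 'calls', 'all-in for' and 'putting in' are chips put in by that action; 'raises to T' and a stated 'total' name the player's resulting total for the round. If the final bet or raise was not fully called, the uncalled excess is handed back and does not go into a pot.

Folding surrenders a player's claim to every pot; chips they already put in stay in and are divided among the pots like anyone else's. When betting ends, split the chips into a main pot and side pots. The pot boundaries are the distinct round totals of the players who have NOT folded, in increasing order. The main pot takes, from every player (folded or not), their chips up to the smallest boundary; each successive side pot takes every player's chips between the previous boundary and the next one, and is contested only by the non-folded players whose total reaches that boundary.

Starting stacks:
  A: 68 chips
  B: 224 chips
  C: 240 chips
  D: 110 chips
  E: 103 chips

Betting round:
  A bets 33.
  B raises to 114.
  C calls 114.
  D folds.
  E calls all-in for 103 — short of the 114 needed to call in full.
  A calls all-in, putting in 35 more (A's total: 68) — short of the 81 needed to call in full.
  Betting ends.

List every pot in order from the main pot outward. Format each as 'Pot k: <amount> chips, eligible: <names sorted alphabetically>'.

Contributions: A=68, B=114, C=114, E=103
Folded: D
Pot levels (distinct totals of non-folded players): 68, 103, 114
Layer 1-68: 68 each from A, B, C, E = 68*4 = 272 chips; eligible A, B, C, E
Layer 69-103: 35 each from B, C, E = 35*3 = 105 chips; eligible B, C, E
Layer 104-114: 11 each from B, C = 11*2 = 22 chips; eligible B, C

Pot 1: 272 chips, eligible: A, B, C, E
Pot 2: 105 chips, eligible: B, C, E
Pot 3: 22 chips, eligible: B, C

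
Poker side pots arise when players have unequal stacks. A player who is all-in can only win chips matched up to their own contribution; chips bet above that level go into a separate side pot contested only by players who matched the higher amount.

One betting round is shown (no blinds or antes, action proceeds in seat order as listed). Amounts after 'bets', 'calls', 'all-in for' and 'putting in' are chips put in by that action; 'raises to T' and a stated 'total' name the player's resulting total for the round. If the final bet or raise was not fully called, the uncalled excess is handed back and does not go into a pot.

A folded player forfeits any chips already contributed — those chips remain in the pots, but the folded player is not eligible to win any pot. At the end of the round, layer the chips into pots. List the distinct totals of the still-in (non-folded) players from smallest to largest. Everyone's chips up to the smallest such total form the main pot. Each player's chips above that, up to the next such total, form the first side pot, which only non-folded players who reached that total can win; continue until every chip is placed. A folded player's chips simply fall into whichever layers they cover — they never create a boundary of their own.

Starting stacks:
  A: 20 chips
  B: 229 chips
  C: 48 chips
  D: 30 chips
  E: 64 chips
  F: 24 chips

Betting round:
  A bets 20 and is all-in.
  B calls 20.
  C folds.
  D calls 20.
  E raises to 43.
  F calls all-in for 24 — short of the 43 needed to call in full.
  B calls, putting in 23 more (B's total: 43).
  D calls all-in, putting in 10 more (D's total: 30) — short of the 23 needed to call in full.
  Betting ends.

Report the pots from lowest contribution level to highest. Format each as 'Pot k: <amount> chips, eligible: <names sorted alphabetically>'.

Contributions: A=20, B=43, D=30, E=43, F=24
Folded: C
Pot levels (distinct totals of non-folded players): 20, 24, 30, 43
Layer 1-20: 20 each from A, B, D, E, F = 20*5 = 100 chips; eligible A, B, D, E, F
Layer 21-24: 4 each from B, D, E, F = 4*4 = 16 chips; eligible B, D, E, F
Layer 25-30: 6 each from B, D, E = 6*3 = 18 chips; eligible B, D, E
Layer 31-43: 13 each from B, E = 13*2 = 26 chips; eligible B, E

Pot 1: 100 chips, eligible: A, B, D, E, F
Pot 2: 16 chips, eligible: B, D, E, F
Pot 3: 18 chips, eligible: B, D, E
Pot 4: 26 chips, eligible: B, E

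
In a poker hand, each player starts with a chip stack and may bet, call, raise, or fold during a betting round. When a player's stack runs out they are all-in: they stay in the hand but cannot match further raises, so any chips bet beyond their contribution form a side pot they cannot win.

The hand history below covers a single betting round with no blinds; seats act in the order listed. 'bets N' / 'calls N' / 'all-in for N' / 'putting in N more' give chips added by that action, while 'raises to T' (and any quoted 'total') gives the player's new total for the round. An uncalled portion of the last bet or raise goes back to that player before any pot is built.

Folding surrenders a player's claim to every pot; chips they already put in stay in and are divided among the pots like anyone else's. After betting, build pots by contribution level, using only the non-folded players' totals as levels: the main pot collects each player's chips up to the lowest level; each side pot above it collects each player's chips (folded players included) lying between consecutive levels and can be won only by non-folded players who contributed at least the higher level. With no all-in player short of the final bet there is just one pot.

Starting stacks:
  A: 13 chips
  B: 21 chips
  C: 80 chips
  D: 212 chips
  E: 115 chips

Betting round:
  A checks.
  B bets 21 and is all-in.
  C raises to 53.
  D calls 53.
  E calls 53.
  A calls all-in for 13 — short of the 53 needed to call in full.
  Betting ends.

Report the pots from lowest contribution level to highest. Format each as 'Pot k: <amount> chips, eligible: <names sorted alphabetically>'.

Contributions: A=13, B=21, C=53, D=53, E=53
Pot levels (distinct totals of non-folded players): 13, 21, 53
Layer 1-13: 13 each from A, B, C, D, E = 13*5 = 65 chips; eligible A, B, C, D, E
Layer 14-21: 8 each from B, C, D, E = 8*4 = 32 chips; eligible B, C, D, E
Layer 22-53: 32 each from C, D, E = 32*3 = 96 chips; eligible C, D, E

Pot 1: 65 chips, eligible: A, B, C, D, E
Pot 2: 32 chips, eligible: B, C, D, E
Pot 3: 96 chips, eligible: C, D, E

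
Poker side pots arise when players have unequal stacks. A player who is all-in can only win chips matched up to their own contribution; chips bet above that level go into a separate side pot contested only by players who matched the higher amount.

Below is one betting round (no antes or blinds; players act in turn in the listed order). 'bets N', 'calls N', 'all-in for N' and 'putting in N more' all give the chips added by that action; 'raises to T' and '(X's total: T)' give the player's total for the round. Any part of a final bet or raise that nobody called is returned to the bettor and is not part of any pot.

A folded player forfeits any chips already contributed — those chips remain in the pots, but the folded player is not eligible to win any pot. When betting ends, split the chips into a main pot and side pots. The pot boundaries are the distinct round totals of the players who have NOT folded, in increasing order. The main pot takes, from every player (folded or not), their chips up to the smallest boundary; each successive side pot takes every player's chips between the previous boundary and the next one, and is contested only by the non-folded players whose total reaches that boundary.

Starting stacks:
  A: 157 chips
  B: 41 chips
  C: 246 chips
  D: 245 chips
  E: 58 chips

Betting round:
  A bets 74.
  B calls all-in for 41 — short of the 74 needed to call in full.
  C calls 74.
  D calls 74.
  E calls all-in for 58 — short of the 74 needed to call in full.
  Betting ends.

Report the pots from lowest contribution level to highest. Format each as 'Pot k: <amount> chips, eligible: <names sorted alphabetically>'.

Pot 1: 205 chips, eligible: A, B, C, D, E
Pot 2: 68 chips, eligible: A, C, D, E
Pot 3: 48 chips, eligible: A, C, D

Derivation:
Contributions: A=74, B=41, C=74, D=74, E=58
Pot levels (distinct totals of non-folded players): 41, 58, 74
Layer 1-41: 41 each from A, B, C, D, E = 41*5 = 205 chips; eligible A, B, C, D, E
Layer 42-58: 17 each from A, C, D, E = 17*4 = 68 chips; eligible A, C, D, E
Layer 59-74: 16 each from A, C, D = 16*3 = 48 chips; eligible A, C, D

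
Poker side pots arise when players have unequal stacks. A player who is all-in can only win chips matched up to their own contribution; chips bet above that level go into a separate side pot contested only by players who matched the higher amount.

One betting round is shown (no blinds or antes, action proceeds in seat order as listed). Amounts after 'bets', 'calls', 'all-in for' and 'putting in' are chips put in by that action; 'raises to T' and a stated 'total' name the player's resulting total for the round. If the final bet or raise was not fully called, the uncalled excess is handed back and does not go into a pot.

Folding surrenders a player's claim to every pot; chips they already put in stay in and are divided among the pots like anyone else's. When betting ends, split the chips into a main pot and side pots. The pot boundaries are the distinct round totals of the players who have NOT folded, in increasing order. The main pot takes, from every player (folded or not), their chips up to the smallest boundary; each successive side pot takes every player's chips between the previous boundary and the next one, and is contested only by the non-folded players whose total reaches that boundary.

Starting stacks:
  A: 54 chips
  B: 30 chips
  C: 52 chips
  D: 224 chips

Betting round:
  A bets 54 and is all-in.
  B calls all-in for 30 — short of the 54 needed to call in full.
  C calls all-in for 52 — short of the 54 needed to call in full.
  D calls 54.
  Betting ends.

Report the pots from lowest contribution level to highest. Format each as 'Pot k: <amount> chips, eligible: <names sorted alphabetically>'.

Pot 1: 120 chips, eligible: A, B, C, D
Pot 2: 66 chips, eligible: A, C, D
Pot 3: 4 chips, eligible: A, D

Derivation:
Contributions: A=54, B=30, C=52, D=54
Pot levels (distinct totals of non-folded players): 30, 52, 54
Layer 1-30: 30 each from A, B, C, D = 30*4 = 120 chips; eligible A, B, C, D
Layer 31-52: 22 each from A, C, D = 22*3 = 66 chips; eligible A, C, D
Layer 53-54: 2 each from A, D = 2*2 = 4 chips; eligible A, D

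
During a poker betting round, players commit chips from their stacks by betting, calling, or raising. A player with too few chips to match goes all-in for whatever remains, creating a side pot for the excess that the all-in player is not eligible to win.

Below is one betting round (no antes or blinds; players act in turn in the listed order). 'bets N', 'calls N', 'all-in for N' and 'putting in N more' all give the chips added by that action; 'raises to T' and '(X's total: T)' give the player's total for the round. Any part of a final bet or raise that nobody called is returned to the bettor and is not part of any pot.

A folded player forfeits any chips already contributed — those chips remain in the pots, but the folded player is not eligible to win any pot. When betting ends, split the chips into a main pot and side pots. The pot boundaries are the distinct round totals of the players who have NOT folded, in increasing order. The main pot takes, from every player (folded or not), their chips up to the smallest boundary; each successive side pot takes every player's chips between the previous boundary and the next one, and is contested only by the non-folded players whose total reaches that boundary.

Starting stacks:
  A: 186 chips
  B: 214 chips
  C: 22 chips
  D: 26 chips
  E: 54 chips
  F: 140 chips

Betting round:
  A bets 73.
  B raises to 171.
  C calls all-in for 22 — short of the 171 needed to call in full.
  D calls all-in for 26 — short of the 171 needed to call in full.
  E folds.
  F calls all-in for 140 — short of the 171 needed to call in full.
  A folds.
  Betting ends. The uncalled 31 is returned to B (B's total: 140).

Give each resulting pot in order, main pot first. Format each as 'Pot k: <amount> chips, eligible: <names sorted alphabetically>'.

Pot 1: 110 chips, eligible: B, C, D, F
Pot 2: 16 chips, eligible: B, D, F
Pot 3: 275 chips, eligible: B, F

Derivation:
Contributions (after 31 returned to B): A=73, B=140, C=22, D=26, F=140
Folded: A, E
Pot levels (distinct totals of non-folded players): 22, 26, 140
Layer 1-22: 22 each from A, B, C, D, F = 22*5 = 110 chips; eligible B, C, D, F
Layer 23-26: 4 each from A, B, D, F = 4*4 = 16 chips; eligible B, D, F
Layer 27-140: A 47 + B 114 + F 114 = 275 chips; eligible B, F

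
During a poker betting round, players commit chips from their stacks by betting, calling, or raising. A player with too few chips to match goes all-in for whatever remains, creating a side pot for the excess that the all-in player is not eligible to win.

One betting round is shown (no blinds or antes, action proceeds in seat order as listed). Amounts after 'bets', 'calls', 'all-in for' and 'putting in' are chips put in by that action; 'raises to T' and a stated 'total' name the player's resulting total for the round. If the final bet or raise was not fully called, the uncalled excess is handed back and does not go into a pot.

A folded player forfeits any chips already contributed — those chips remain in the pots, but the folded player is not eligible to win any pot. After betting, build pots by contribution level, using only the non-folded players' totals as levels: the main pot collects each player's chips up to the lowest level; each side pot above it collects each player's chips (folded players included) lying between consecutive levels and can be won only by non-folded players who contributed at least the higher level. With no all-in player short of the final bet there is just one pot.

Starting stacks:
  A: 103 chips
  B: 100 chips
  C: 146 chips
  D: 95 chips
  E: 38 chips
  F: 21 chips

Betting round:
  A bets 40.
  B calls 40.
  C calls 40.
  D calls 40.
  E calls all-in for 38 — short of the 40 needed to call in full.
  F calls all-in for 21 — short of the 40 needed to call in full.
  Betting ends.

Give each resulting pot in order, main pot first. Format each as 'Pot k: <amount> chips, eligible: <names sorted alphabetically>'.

Contributions: A=40, B=40, C=40, D=40, E=38, F=21
Pot levels (distinct totals of non-folded players): 21, 38, 40
Layer 1-21: 21 each from A, B, C, D, E, F = 21*6 = 126 chips; eligible A, B, C, D, E, F
Layer 22-38: 17 each from A, B, C, D, E = 17*5 = 85 chips; eligible A, B, C, D, E
Layer 39-40: 2 each from A, B, C, D = 2*4 = 8 chips; eligible A, B, C, D

Pot 1: 126 chips, eligible: A, B, C, D, E, F
Pot 2: 85 chips, eligible: A, B, C, D, E
Pot 3: 8 chips, eligible: A, B, C, D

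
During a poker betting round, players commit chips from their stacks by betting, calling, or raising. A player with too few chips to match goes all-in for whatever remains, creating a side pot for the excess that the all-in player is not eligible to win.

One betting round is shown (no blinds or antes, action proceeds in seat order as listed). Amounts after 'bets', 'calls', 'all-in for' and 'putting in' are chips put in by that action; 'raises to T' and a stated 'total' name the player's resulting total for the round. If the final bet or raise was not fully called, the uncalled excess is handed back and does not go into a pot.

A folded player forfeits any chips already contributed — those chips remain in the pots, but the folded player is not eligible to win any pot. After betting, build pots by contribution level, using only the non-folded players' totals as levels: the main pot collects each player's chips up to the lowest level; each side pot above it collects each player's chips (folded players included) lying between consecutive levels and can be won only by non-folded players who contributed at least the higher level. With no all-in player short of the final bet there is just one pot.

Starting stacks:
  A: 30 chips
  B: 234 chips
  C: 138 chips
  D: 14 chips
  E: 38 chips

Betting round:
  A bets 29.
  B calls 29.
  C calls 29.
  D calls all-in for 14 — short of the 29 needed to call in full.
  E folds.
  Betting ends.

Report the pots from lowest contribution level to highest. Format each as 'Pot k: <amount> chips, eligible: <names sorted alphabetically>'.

Contributions: A=29, B=29, C=29, D=14
Folded: E
Pot levels (distinct totals of non-folded players): 14, 29
Layer 1-14: 14 each from A, B, C, D = 14*4 = 56 chips; eligible A, B, C, D
Layer 15-29: 15 each from A, B, C = 15*3 = 45 chips; eligible A, B, C

Pot 1: 56 chips, eligible: A, B, C, D
Pot 2: 45 chips, eligible: A, B, C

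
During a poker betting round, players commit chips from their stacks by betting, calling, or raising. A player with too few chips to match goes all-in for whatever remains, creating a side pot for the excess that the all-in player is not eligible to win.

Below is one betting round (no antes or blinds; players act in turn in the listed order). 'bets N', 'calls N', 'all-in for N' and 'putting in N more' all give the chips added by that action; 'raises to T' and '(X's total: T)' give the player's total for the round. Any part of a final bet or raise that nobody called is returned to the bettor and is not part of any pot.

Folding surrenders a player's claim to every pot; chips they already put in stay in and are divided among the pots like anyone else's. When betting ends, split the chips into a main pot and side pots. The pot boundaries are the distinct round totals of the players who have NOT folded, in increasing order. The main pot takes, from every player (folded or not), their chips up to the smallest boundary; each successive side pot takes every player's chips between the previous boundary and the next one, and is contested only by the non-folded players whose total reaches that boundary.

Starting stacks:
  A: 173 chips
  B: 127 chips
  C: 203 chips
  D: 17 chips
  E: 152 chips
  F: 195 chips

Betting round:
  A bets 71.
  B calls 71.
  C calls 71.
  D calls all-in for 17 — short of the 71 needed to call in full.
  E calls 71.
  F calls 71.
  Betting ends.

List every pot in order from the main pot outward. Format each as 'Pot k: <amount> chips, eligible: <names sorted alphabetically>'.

Contributions: A=71, B=71, C=71, D=17, E=71, F=71
Pot levels (distinct totals of non-folded players): 17, 71
Layer 1-17: 17 each from A, B, C, D, E, F = 17*6 = 102 chips; eligible A, B, C, D, E, F
Layer 18-71: 54 each from A, B, C, E, F = 54*5 = 270 chips; eligible A, B, C, E, F

Pot 1: 102 chips, eligible: A, B, C, D, E, F
Pot 2: 270 chips, eligible: A, B, C, E, F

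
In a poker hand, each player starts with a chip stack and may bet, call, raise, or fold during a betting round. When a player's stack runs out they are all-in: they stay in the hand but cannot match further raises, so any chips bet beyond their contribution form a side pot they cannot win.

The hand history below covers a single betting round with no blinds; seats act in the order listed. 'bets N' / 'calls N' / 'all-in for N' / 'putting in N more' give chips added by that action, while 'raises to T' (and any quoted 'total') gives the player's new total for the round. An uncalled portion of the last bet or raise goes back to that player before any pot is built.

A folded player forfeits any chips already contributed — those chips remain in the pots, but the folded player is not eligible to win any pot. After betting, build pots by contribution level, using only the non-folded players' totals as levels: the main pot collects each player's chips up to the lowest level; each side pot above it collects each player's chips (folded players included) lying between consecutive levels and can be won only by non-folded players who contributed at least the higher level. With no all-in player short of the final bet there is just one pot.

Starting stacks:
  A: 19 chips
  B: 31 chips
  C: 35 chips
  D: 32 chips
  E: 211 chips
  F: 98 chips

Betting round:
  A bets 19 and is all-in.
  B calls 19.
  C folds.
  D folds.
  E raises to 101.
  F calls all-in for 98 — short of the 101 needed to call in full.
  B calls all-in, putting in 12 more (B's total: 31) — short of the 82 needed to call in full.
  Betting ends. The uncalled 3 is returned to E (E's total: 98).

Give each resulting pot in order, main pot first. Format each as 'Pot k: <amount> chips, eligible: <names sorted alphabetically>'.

Contributions (after 3 returned to E): A=19, B=31, E=98, F=98
Folded: C, D
Pot levels (distinct totals of non-folded players): 19, 31, 98
Layer 1-19: 19 each from A, B, E, F = 19*4 = 76 chips; eligible A, B, E, F
Layer 20-31: 12 each from B, E, F = 12*3 = 36 chips; eligible B, E, F
Layer 32-98: 67 each from E, F = 67*2 = 134 chips; eligible E, F

Pot 1: 76 chips, eligible: A, B, E, F
Pot 2: 36 chips, eligible: B, E, F
Pot 3: 134 chips, eligible: E, F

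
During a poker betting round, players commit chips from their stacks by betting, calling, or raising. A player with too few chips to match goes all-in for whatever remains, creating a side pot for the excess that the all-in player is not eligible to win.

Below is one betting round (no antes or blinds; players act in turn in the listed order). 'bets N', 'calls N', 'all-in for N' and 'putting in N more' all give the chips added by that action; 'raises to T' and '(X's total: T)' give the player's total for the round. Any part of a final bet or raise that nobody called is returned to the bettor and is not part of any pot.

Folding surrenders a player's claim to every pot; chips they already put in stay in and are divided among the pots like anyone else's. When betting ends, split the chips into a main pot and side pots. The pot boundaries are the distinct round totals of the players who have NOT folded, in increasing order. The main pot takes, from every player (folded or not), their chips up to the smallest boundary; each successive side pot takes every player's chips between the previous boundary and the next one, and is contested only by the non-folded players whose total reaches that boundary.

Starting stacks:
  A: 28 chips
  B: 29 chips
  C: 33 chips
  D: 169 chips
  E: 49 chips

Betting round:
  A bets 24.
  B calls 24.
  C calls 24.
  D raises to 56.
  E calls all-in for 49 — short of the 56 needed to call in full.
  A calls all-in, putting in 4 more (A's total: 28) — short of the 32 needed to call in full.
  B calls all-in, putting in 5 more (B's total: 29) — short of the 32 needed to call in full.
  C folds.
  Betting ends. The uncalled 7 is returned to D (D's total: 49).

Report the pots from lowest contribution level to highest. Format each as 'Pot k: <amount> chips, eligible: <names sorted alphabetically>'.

Contributions (after 7 returned to D): A=28, B=29, C=24, D=49, E=49
Folded: C
Pot levels (distinct totals of non-folded players): 28, 29, 49
Layer 1-28: A 28 + B 28 + C 24 + D 28 + E 28 = 136 chips; eligible A, B, D, E
Layer 29-29: 1 each from B, D, E = 1*3 = 3 chips; eligible B, D, E
Layer 30-49: 20 each from D, E = 20*2 = 40 chips; eligible D, E

Pot 1: 136 chips, eligible: A, B, D, E
Pot 2: 3 chips, eligible: B, D, E
Pot 3: 40 chips, eligible: D, E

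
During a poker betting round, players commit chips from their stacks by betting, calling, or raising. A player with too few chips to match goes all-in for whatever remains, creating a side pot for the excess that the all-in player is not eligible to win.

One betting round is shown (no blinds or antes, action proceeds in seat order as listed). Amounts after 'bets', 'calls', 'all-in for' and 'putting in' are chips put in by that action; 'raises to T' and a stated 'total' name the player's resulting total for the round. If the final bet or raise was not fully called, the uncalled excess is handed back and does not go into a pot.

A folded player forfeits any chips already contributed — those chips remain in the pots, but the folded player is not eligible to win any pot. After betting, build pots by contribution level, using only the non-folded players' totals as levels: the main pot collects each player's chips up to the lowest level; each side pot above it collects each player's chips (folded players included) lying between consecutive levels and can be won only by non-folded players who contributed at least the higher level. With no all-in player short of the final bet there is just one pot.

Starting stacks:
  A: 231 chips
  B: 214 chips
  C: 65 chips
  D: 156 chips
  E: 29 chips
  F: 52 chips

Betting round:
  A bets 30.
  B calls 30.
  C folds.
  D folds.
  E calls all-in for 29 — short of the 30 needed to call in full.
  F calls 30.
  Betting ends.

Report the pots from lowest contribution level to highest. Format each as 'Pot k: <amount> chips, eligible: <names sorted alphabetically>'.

Pot 1: 116 chips, eligible: A, B, E, F
Pot 2: 3 chips, eligible: A, B, F

Derivation:
Contributions: A=30, B=30, E=29, F=30
Folded: C, D
Pot levels (distinct totals of non-folded players): 29, 30
Layer 1-29: 29 each from A, B, E, F = 29*4 = 116 chips; eligible A, B, E, F
Layer 30-30: 1 each from A, B, F = 1*3 = 3 chips; eligible A, B, F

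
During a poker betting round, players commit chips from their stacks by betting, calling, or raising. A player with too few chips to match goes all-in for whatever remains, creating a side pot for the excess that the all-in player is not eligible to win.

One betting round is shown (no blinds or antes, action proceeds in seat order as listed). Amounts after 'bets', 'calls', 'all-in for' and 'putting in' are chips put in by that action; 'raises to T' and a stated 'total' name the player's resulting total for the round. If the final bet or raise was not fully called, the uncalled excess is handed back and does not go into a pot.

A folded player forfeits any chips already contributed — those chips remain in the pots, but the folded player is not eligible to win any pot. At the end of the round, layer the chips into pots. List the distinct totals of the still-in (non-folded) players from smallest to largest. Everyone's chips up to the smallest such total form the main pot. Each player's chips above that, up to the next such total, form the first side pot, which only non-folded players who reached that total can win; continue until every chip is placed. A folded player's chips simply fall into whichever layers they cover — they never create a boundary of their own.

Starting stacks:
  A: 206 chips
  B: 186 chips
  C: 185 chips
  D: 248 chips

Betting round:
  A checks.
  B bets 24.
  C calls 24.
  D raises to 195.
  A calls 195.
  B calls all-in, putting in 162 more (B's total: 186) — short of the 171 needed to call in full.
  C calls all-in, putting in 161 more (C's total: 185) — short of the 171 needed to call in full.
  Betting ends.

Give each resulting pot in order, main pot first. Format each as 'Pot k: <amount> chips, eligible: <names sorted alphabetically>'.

Contributions: A=195, B=186, C=185, D=195
Pot levels (distinct totals of non-folded players): 185, 186, 195
Layer 1-185: 185 each from A, B, C, D = 185*4 = 740 chips; eligible A, B, C, D
Layer 186-186: 1 each from A, B, D = 1*3 = 3 chips; eligible A, B, D
Layer 187-195: 9 each from A, D = 9*2 = 18 chips; eligible A, D

Pot 1: 740 chips, eligible: A, B, C, D
Pot 2: 3 chips, eligible: A, B, D
Pot 3: 18 chips, eligible: A, D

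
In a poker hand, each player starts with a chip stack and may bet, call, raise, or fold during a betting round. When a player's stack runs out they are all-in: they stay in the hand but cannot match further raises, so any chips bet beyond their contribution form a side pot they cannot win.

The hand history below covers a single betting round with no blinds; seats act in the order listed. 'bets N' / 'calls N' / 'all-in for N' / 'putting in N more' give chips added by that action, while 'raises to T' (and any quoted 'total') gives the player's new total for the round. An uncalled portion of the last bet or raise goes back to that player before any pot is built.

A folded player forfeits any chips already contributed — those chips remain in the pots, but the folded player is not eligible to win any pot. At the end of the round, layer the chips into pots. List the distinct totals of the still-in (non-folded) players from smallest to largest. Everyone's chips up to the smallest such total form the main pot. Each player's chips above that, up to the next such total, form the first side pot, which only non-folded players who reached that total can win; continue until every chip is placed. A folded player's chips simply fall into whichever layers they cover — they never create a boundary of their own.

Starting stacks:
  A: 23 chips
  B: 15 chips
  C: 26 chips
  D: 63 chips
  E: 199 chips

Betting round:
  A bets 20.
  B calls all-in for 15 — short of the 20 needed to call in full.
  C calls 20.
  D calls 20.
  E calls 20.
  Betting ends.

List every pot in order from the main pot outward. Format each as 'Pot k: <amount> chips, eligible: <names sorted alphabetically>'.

Contributions: A=20, B=15, C=20, D=20, E=20
Pot levels (distinct totals of non-folded players): 15, 20
Layer 1-15: 15 each from A, B, C, D, E = 15*5 = 75 chips; eligible A, B, C, D, E
Layer 16-20: 5 each from A, C, D, E = 5*4 = 20 chips; eligible A, C, D, E

Pot 1: 75 chips, eligible: A, B, C, D, E
Pot 2: 20 chips, eligible: A, C, D, E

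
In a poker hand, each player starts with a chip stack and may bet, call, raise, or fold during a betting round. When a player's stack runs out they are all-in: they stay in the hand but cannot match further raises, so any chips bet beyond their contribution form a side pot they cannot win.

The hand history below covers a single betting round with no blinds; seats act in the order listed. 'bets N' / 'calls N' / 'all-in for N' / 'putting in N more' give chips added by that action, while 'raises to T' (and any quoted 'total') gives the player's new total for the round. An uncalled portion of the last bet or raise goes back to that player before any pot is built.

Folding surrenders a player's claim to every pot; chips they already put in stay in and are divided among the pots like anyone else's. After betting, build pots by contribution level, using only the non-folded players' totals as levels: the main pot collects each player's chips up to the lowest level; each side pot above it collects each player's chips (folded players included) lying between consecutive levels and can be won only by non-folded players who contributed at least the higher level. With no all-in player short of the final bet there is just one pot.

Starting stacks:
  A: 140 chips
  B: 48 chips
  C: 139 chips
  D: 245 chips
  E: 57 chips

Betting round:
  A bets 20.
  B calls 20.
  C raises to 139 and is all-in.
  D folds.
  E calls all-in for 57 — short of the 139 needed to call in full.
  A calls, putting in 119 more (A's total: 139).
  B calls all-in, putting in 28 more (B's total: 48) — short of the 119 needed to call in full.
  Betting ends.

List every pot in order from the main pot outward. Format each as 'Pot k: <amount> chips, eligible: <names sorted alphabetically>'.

Contributions: A=139, B=48, C=139, E=57
Folded: D
Pot levels (distinct totals of non-folded players): 48, 57, 139
Layer 1-48: 48 each from A, B, C, E = 48*4 = 192 chips; eligible A, B, C, E
Layer 49-57: 9 each from A, C, E = 9*3 = 27 chips; eligible A, C, E
Layer 58-139: 82 each from A, C = 82*2 = 164 chips; eligible A, C

Pot 1: 192 chips, eligible: A, B, C, E
Pot 2: 27 chips, eligible: A, C, E
Pot 3: 164 chips, eligible: A, C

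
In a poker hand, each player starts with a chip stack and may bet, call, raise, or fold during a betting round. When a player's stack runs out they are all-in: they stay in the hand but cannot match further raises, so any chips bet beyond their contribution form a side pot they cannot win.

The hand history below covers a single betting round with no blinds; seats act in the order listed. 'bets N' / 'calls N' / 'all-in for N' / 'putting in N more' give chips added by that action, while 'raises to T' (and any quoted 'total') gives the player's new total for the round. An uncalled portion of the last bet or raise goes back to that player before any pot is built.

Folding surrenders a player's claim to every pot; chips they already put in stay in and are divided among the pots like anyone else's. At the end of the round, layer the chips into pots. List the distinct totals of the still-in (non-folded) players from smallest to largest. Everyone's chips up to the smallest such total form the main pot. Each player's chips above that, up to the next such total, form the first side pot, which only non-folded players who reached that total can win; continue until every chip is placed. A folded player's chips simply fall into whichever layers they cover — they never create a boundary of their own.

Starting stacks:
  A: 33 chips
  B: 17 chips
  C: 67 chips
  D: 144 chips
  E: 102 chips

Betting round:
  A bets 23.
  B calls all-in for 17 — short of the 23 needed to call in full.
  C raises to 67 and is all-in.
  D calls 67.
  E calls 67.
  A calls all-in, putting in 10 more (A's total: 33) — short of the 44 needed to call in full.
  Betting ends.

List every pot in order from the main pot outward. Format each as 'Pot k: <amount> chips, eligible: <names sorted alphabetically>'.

Pot 1: 85 chips, eligible: A, B, C, D, E
Pot 2: 64 chips, eligible: A, C, D, E
Pot 3: 102 chips, eligible: C, D, E

Derivation:
Contributions: A=33, B=17, C=67, D=67, E=67
Pot levels (distinct totals of non-folded players): 17, 33, 67
Layer 1-17: 17 each from A, B, C, D, E = 17*5 = 85 chips; eligible A, B, C, D, E
Layer 18-33: 16 each from A, C, D, E = 16*4 = 64 chips; eligible A, C, D, E
Layer 34-67: 34 each from C, D, E = 34*3 = 102 chips; eligible C, D, E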